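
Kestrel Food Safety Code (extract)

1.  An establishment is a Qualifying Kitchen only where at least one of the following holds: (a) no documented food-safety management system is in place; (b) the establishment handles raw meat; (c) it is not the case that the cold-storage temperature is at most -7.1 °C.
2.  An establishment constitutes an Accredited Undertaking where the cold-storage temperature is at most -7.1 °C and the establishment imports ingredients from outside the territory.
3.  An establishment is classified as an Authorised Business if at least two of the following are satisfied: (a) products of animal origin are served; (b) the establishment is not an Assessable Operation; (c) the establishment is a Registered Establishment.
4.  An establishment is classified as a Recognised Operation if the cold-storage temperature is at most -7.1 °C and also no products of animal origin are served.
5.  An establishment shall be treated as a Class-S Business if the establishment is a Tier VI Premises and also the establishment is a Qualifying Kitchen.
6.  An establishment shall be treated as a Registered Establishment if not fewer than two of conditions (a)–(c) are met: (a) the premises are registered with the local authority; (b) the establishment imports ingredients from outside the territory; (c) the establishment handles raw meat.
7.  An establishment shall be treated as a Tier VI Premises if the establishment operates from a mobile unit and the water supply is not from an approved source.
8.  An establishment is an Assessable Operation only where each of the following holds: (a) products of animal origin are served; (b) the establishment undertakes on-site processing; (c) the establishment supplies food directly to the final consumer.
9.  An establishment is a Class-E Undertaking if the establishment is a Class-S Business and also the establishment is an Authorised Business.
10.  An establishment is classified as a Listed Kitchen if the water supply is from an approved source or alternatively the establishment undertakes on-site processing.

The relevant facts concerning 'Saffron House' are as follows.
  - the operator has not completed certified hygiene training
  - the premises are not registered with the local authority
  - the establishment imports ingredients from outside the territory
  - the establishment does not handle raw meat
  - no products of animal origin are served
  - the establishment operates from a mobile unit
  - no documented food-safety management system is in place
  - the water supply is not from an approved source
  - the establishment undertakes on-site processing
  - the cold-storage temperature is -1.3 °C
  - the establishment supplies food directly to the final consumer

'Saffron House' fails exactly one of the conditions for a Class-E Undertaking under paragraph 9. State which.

Under paragraph 7: the establishment operates from a mobile unit? yes; and the water supply is not from an approved source? yes. So the establishment is a Tier VI Premises.
Under paragraph 1: no documented food-safety management system is in place? yes; or the establishment handles raw meat? no; or cold-storage temperature: -1.3 °C ≤ -7.1 °C? no, so negated condition yes. So the establishment is a Qualifying Kitchen.
Under paragraph 5: Tier VI Premises (paragraph 7)? yes; and Qualifying Kitchen (paragraph 1)? yes. So the establishment is a Class-S Business.
Under paragraph 8: products of animal origin are served? no; and the establishment undertakes on-site processing? yes; and the establishment supplies food directly to the final consumer? yes. So the establishment is not an Assessable Operation.
Under paragraph 6: the premises are registered with the local authority? no; the establishment imports ingredients from outside the territory? yes; the establishment handles raw meat? no — 1 of 3 hold (need ≥2) → not satisfied.
Under paragraph 3: products of animal origin are served? no; not an Assessable Operation (paragraph 8)? yes; Registered Establishment (paragraph 6)? no — 1 of 3 hold (need ≥2) → not satisfied.
Under paragraph 9: Class-S Business (paragraph 5)? yes; and Authorised Business (paragraph 3)? no. So the establishment is not a Class-E Undertaking.

Authorised Business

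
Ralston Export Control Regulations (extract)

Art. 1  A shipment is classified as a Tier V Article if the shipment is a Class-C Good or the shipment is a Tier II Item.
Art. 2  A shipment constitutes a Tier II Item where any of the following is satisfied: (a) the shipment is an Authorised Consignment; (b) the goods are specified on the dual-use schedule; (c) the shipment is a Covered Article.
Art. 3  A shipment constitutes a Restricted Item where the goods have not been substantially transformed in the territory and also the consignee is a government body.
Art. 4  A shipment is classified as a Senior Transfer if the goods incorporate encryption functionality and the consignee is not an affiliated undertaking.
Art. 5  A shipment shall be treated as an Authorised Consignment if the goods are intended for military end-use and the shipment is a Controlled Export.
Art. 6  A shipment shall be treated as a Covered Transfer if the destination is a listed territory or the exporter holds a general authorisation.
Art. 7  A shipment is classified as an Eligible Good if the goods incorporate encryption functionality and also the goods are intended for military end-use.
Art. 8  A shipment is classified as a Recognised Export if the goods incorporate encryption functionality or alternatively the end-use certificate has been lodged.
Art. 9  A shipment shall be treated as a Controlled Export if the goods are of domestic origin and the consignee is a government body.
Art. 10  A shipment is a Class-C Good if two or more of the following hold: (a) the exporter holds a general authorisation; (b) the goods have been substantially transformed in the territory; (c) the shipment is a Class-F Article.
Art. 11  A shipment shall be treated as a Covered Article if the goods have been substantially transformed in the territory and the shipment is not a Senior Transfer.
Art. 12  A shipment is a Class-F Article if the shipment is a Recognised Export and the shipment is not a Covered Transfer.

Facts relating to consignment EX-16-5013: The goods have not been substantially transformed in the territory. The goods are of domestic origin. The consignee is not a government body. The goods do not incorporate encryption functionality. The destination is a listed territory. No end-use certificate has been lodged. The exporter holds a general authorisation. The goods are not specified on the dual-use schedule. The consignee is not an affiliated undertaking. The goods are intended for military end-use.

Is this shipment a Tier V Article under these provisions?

No

article 8 — Recognised Export: [the goods incorporate encryption functionality? no] OR [the end-use certificate has been lodged? no] → not satisfied.
article 6 — Covered Transfer: [the destination is a listed territory? yes] OR [the exporter holds a general authorisation? yes] → satisfied.
article 12 — Class-F Article: [Recognised Export (article 8)? no] AND [not a Covered Transfer (article 6)? no] → not satisfied.
article 10 — Class-C Good: the exporter holds a general authorisation? yes; the goods have been substantially transformed in the territory? no; Class-F Article (article 12)? no — 1 of 3 hold (need ≥2) → not satisfied.
article 9 — Controlled Export: [the goods are of domestic origin? yes] AND [the consignee is a government body? no] → not satisfied.
article 5 — Authorised Consignment: [the goods are intended for military end-use? yes] AND [Controlled Export (article 9)? no] → not satisfied.
article 4 — Senior Transfer: [the goods incorporate encryption functionality? no] AND [the consignee is not an affiliated undertaking? yes] → not satisfied.
article 11 — Covered Article: [the goods have been substantially transformed in the territory? no] AND [not a Senior Transfer (article 4)? yes] → not satisfied.
article 2 — Tier II Item: [Authorised Consignment (article 5)? no] OR [the goods are specified on the dual-use schedule? no] OR [Covered Article (article 11)? no] → not satisfied.
article 1 — Tier V Article: [Class-C Good (article 10)? no] OR [Tier II Item (article 2)? no] → not satisfied.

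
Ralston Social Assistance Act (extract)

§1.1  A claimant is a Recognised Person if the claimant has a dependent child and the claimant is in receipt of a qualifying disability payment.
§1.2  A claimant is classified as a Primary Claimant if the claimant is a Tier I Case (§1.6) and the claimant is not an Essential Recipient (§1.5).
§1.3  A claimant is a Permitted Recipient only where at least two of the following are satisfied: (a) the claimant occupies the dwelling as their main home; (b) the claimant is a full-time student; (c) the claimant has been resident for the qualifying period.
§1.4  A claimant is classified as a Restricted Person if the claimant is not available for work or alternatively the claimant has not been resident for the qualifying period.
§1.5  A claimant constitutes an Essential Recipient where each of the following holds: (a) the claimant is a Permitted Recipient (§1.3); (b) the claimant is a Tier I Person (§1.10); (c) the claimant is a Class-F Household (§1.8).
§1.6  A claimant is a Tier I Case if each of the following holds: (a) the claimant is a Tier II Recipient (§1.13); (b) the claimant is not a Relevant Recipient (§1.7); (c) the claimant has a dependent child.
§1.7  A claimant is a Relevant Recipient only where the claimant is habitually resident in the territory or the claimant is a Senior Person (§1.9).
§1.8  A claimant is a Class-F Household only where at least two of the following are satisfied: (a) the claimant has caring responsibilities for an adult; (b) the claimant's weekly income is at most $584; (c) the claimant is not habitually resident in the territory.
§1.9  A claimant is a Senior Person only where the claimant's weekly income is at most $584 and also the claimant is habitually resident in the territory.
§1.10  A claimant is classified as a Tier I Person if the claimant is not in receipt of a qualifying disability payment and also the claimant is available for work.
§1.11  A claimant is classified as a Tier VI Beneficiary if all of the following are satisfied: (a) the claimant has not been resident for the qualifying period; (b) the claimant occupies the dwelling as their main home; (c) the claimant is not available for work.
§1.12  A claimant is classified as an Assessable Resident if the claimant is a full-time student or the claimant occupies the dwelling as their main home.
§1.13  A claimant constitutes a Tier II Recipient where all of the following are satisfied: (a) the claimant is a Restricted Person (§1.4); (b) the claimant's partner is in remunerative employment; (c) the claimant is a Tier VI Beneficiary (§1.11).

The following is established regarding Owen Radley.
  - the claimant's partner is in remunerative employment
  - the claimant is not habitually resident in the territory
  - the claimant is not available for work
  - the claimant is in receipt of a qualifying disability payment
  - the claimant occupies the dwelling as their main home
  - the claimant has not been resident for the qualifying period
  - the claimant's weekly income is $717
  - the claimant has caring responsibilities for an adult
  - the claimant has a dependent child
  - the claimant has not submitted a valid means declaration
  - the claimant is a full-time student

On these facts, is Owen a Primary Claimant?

Yes

§1.4 — Restricted Person: [the claimant is not available for work? yes] OR [the claimant has not been resident for the qualifying period? yes] → satisfied.
§1.11 — Tier VI Beneficiary: [the claimant has not been resident for the qualifying period? yes] AND [the claimant occupies the dwelling as their main home? yes] AND [the claimant is not available for work? yes] → satisfied.
§1.13 — Tier II Recipient: [Restricted Person (§1.4)? yes] AND [the claimant's partner is in remunerative employment? yes] AND [Tier VI Beneficiary (§1.11)? yes] → satisfied.
§1.9 — Senior Person: [claimant's weekly income: $717 ≤ $584? no] AND [the claimant is habitually resident in the territory? no] → not satisfied.
§1.7 — Relevant Recipient: [the claimant is habitually resident in the territory? no] OR [Senior Person (§1.9)? no] → not satisfied.
§1.6 — Tier I Case: [Tier II Recipient (§1.13)? yes] AND [not a Relevant Recipient (§1.7)? yes] AND [the claimant has a dependent child? yes] → satisfied.
§1.3 — Permitted Recipient: the claimant occupies the dwelling as their main home? yes; the claimant is a full-time student? yes; the claimant has been resident for the qualifying period? no — 2 of 3 hold (need ≥2) → satisfied.
§1.10 — Tier I Person: [the claimant is not in receipt of a qualifying disability payment? no] AND [the claimant is available for work? no] → not satisfied.
§1.8 — Class-F Household: the claimant has caring responsibilities for an adult? yes; claimant's weekly income: $717 ≤ $584? no; the claimant is not habitually resident in the territory? yes — 2 of 3 hold (need ≥2) → satisfied.
§1.5 — Essential Recipient: [Permitted Recipient (§1.3)? yes] AND [Tier I Person (§1.10)? no] AND [Class-F Household (§1.8)? yes] → not satisfied.
§1.2 — Primary Claimant: [Tier I Case (§1.6)? yes] AND [not an Essential Recipient (§1.5)? yes] → satisfied.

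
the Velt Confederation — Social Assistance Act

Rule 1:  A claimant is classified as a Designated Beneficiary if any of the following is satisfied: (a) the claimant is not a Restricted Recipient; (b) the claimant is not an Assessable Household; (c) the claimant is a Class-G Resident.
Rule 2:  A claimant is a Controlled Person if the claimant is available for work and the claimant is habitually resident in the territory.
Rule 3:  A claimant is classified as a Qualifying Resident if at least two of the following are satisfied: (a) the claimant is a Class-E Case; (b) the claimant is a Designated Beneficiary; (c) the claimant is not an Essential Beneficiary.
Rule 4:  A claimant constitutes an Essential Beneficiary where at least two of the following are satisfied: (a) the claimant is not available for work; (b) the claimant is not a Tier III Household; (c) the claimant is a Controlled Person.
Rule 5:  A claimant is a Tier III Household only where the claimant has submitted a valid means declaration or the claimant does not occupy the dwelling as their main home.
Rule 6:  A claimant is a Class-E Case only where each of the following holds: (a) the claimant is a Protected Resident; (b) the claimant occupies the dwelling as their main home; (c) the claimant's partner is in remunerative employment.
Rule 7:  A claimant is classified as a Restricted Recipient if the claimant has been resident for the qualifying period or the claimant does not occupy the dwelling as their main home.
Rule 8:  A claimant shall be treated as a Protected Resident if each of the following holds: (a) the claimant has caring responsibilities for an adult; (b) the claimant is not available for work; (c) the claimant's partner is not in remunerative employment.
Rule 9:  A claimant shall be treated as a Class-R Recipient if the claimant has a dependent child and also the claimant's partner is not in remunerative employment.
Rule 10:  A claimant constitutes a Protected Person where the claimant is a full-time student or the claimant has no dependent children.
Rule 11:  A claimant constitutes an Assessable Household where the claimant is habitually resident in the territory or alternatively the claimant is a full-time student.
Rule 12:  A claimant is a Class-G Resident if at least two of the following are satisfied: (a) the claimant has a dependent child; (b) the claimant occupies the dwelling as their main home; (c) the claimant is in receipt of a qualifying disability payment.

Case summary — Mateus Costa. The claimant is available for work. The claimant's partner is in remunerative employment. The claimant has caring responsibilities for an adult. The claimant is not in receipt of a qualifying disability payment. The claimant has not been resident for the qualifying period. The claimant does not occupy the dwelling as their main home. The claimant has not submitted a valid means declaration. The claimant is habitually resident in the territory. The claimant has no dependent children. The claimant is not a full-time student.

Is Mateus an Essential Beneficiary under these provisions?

No

Under rule 5: the claimant has submitted a valid means declaration? no; or the claimant does not occupy the dwelling as their main home? yes. So the claimant is a Tier III Household.
Under rule 2: the claimant is available for work? yes; and the claimant is habitually resident in the territory? yes. So the claimant is a Controlled Person.
Under rule 4: the claimant is not available for work? no; not a Tier III Household (rule 5)? no; Controlled Person (rule 2)? yes — 1 of 3 hold (need ≥2) → not satisfied.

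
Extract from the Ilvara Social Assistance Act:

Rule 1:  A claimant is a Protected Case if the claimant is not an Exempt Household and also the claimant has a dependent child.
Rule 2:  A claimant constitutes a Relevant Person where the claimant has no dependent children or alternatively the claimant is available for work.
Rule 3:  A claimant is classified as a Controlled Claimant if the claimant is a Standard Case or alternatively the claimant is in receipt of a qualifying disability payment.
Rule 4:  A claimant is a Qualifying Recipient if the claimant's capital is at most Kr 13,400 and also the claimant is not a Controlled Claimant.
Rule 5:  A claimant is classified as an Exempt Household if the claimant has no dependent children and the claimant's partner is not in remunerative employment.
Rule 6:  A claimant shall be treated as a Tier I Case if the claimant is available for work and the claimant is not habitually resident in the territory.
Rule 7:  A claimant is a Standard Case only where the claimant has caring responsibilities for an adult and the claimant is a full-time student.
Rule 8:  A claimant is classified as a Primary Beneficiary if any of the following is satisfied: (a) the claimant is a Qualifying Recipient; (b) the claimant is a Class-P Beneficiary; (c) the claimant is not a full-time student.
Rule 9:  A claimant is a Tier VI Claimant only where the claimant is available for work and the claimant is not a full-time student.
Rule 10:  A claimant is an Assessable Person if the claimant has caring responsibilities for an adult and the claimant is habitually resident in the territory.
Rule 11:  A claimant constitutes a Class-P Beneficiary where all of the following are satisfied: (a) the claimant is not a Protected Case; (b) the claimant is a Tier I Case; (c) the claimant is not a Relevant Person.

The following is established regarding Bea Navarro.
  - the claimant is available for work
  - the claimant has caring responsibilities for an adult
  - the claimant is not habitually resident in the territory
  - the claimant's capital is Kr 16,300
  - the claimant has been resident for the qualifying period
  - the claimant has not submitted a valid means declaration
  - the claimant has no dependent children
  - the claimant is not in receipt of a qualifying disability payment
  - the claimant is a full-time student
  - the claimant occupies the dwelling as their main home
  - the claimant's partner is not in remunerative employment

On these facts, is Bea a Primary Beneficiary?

No

rule 7 — Standard Case: [the claimant has caring responsibilities for an adult? yes] AND [the claimant is a full-time student? yes] → satisfied.
rule 3 — Controlled Claimant: [Standard Case (rule 7)? yes] OR [the claimant is in receipt of a qualifying disability payment? no] → satisfied.
rule 4 — Qualifying Recipient: [claimant's capital: Kr 16,300 ≤ Kr 13,400? no] AND [not a Controlled Claimant (rule 3)? no] → not satisfied.
rule 5 — Exempt Household: [the claimant has no dependent children? yes] AND [the claimant's partner is not in remunerative employment? yes] → satisfied.
rule 1 — Protected Case: [not an Exempt Household (rule 5)? no] AND [the claimant has a dependent child? no] → not satisfied.
rule 6 — Tier I Case: [the claimant is available for work? yes] AND [the claimant is not habitually resident in the territory? yes] → satisfied.
rule 2 — Relevant Person: [the claimant has no dependent children? yes] OR [the claimant is available for work? yes] → satisfied.
rule 11 — Class-P Beneficiary: [not a Protected Case (rule 1)? yes] AND [Tier I Case (rule 6)? yes] AND [not a Relevant Person (rule 2)? no] → not satisfied.
rule 8 — Primary Beneficiary: [Qualifying Recipient (rule 4)? no] OR [Class-P Beneficiary (rule 11)? no] OR [the claimant is not a full-time student? no] → not satisfied.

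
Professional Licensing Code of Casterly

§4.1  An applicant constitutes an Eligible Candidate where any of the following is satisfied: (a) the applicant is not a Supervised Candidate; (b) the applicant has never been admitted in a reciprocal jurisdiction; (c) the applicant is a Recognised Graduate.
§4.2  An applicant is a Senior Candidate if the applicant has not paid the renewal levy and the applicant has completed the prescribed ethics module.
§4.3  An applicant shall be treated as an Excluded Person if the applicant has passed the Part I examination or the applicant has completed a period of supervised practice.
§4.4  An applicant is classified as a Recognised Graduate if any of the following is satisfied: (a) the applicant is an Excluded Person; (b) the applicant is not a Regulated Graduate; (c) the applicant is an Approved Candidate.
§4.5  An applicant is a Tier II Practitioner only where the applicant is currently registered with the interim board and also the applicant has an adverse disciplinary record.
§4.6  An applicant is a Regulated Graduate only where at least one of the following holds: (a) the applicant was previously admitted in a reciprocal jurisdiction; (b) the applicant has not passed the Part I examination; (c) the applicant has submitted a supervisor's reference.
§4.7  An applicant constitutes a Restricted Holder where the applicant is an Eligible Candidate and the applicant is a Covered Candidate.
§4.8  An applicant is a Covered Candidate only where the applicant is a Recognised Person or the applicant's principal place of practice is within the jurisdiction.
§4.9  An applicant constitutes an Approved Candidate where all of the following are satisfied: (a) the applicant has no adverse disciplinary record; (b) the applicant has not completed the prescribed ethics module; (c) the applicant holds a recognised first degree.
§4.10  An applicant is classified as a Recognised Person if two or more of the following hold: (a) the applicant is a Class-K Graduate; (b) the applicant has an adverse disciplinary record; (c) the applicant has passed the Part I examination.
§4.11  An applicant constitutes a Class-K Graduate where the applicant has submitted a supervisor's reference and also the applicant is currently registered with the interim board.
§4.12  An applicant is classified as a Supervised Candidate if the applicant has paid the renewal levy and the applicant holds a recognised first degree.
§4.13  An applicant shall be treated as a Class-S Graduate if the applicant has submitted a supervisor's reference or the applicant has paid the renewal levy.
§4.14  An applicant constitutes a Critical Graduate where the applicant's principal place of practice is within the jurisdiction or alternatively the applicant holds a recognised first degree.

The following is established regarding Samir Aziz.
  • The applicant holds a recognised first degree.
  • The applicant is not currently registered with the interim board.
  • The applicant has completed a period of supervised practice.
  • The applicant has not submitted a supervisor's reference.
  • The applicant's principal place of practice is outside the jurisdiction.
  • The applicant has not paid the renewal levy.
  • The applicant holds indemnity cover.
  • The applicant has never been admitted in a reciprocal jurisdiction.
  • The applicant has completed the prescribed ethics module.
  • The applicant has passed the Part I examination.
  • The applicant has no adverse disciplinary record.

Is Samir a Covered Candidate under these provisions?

No

§4.11 — Class-K Graduate: [the applicant has submitted a supervisor's reference? no] AND [the applicant is currently registered with the interim board? no] → not satisfied.
§4.10 — Recognised Person: Class-K Graduate (§4.11)? no; the applicant has an adverse disciplinary record? no; the applicant has passed the Part I examination? yes — 1 of 3 hold (need ≥2) → not satisfied.
§4.8 — Covered Candidate: [Recognised Person (§4.10)? no] OR [the applicant's principal place of practice is within the jurisdiction? no] → not satisfied.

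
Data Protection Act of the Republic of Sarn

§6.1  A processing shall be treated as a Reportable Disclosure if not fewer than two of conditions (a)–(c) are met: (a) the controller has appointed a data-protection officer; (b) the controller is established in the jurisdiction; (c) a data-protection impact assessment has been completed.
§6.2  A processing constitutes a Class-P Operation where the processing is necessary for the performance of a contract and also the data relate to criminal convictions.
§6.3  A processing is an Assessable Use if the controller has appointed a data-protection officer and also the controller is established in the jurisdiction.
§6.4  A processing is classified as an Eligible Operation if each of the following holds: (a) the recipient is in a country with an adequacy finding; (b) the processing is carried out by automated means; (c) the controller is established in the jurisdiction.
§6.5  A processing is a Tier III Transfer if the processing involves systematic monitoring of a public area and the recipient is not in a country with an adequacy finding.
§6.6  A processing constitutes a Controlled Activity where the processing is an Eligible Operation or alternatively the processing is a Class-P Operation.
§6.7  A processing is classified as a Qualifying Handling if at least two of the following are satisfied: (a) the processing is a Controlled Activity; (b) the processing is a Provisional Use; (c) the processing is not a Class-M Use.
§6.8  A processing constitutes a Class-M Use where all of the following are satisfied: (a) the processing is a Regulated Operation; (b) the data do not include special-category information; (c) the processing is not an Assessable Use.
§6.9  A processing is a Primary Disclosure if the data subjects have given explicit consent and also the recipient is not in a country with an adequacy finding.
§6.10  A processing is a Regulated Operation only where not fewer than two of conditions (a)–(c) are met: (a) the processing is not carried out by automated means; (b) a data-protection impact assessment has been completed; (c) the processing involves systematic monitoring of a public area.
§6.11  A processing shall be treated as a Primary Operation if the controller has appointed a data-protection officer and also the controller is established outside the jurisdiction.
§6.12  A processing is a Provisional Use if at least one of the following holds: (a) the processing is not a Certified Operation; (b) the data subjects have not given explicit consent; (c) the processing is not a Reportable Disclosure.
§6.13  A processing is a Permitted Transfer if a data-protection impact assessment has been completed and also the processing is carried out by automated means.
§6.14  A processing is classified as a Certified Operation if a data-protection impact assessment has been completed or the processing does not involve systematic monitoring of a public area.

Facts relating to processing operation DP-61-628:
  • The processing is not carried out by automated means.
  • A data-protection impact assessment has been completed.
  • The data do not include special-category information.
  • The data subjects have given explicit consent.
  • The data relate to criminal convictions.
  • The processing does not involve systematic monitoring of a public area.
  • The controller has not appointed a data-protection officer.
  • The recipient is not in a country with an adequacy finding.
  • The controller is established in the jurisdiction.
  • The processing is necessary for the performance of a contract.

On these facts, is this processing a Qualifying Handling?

No

§6.4 — Eligible Operation: [the recipient is in a country with an adequacy finding? no] AND [the processing is carried out by automated means? no] AND [the controller is established in the jurisdiction? yes] → not satisfied.
§6.2 — Class-P Operation: [the processing is necessary for the performance of a contract? yes] AND [the data relate to criminal convictions? yes] → satisfied.
§6.6 — Controlled Activity: [Eligible Operation (§6.4)? no] OR [Class-P Operation (§6.2)? yes] → satisfied.
§6.14 — Certified Operation: [a data-protection impact assessment has been completed? yes] OR [the processing does not involve systematic monitoring of a public area? yes] → satisfied.
§6.1 — Reportable Disclosure: the controller has appointed a data-protection officer? no; the controller is established in the jurisdiction? yes; a data-protection impact assessment has been completed? yes — 2 of 3 hold (need ≥2) → satisfied.
§6.12 — Provisional Use: [not a Certified Operation (§6.14)? no] OR [the data subjects have not given explicit consent? no] OR [not a Reportable Disclosure (§6.1)? no] → not satisfied.
§6.10 — Regulated Operation: the processing is not carried out by automated means? yes; a data-protection impact assessment has been completed? yes; the processing involves systematic monitoring of a public area? no — 2 of 3 hold (need ≥2) → satisfied.
§6.3 — Assessable Use: [the controller has appointed a data-protection officer? no] AND [the controller is established in the jurisdiction? yes] → not satisfied.
§6.8 — Class-M Use: [Regulated Operation (§6.10)? yes] AND [the data do not include special-category information? yes] AND [not an Assessable Use (§6.3)? yes] → satisfied.
§6.7 — Qualifying Handling: Controlled Activity (§6.6)? yes; Provisional Use (§6.12)? no; not a Class-M Use (§6.8)? no — 1 of 3 hold (need ≥2) → not satisfied.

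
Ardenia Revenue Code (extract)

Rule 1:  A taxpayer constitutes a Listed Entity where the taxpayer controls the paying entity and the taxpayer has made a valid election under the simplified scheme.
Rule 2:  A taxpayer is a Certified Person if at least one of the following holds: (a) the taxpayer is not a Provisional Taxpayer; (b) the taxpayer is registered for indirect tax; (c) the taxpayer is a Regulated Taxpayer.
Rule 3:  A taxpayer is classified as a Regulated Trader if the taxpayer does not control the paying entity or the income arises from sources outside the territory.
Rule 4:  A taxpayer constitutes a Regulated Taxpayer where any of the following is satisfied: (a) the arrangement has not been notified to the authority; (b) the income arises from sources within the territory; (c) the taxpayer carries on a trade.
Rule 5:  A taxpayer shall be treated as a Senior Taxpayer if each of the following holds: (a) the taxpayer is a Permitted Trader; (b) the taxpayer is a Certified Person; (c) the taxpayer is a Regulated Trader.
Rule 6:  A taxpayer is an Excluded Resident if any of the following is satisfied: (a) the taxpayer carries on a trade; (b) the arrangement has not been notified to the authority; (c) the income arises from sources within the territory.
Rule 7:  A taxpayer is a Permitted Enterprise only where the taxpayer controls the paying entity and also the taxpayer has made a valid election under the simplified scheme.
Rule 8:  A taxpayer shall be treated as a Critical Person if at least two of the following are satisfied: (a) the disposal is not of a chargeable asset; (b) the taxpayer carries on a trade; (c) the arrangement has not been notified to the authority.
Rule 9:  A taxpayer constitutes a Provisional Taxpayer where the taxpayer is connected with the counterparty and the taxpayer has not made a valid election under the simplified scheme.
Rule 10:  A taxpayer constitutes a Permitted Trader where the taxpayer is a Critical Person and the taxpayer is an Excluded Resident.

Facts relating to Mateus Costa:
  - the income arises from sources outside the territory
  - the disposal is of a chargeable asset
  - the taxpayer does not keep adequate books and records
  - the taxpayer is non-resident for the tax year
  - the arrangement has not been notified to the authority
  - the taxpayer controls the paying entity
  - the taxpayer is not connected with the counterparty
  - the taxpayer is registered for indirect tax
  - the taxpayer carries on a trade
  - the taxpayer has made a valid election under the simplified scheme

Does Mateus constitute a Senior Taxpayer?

Yes

rule 8 — Critical Person: the disposal is not of a chargeable asset? no; the taxpayer carries on a trade? yes; the arrangement has not been notified to the authority? yes — 2 of 3 hold (need ≥2) → satisfied.
rule 6 — Excluded Resident: [the taxpayer carries on a trade? yes] OR [the arrangement has not been notified to the authority? yes] OR [the income arises from sources within the territory? no] → satisfied.
rule 10 — Permitted Trader: [Critical Person (rule 8)? yes] AND [Excluded Resident (rule 6)? yes] → satisfied.
rule 9 — Provisional Taxpayer: [the taxpayer is connected with the counterparty? no] AND [the taxpayer has not made a valid election under the simplified scheme? no] → not satisfied.
rule 4 — Regulated Taxpayer: [the arrangement has not been notified to the authority? yes] OR [the income arises from sources within the territory? no] OR [the taxpayer carries on a trade? yes] → satisfied.
rule 2 — Certified Person: [not a Provisional Taxpayer (rule 9)? yes] OR [the taxpayer is registered for indirect tax? yes] OR [Regulated Taxpayer (rule 4)? yes] → satisfied.
rule 3 — Regulated Trader: [the taxpayer does not control the paying entity? no] OR [the income arises from sources outside the territory? yes] → satisfied.
rule 5 — Senior Taxpayer: [Permitted Trader (rule 10)? yes] AND [Certified Person (rule 2)? yes] AND [Regulated Trader (rule 3)? yes] → satisfied.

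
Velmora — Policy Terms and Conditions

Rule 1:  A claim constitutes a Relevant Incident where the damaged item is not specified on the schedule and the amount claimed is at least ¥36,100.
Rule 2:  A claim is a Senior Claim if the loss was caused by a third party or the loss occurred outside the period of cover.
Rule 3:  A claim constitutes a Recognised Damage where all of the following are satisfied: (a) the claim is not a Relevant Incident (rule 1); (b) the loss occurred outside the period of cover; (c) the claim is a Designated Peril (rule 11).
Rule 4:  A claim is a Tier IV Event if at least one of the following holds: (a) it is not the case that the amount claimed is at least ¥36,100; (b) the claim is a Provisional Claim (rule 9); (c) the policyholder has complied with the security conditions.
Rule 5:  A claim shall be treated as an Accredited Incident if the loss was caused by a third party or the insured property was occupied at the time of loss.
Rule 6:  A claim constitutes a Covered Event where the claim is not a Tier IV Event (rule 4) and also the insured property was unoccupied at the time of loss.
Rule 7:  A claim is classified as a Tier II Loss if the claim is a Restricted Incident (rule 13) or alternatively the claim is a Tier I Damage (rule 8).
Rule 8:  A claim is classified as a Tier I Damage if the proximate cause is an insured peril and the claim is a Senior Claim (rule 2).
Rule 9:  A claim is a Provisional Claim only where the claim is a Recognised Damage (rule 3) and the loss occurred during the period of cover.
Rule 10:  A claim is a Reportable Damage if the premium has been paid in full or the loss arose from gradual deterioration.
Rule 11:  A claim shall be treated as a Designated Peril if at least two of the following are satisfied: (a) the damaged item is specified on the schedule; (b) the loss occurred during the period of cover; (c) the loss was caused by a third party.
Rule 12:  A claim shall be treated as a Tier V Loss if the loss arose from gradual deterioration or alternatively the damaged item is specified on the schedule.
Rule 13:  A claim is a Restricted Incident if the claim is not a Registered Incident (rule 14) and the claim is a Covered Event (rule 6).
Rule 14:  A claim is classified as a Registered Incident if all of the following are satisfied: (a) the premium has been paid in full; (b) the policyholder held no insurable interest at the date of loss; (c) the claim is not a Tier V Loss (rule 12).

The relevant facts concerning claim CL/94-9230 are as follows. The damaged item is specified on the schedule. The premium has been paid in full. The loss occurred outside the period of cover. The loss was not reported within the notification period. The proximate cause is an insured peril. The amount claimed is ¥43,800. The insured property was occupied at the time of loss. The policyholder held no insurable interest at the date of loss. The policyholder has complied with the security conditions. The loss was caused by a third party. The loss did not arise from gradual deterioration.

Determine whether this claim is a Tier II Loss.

Under rule 12: the loss arose from gradual deterioration? no; or the damaged item is specified on the schedule? yes. So the claim is a Tier V Loss.
Under rule 14: the premium has been paid in full? yes; and the policyholder held no insurable interest at the date of loss? yes; and not a Tier V Loss (rule 12)? no. So the claim is not a Registered Incident.
Under rule 1: the damaged item is not specified on the schedule? no; and amount claimed: ¥43,800 ≥ ¥36,100? yes. So the claim is not a Relevant Incident.
Under rule 11: the damaged item is specified on the schedule? yes; the loss occurred during the period of cover? no; the loss was caused by a third party? yes — 2 of 3 hold (need ≥2) → satisfied.
Under rule 3: not a Relevant Incident (rule 1)? yes; and the loss occurred outside the period of cover? yes; and Designated Peril (rule 11)? yes. So the claim is a Recognised Damage.
Under rule 9: Recognised Damage (rule 3)? yes; and the loss occurred during the period of cover? no. So the claim is not a Provisional Claim.
Under rule 4: amount claimed: ¥43,800 ≥ ¥36,100? yes, so negated condition no; or Provisional Claim (rule 9)? no; or the policyholder has complied with the security conditions? yes. So the claim is a Tier IV Event.
Under rule 6: not a Tier IV Event (rule 4)? no; and the insured property was unoccupied at the time of loss? no. So the claim is not a Covered Event.
Under rule 13: not a Registered Incident (rule 14)? yes; and Covered Event (rule 6)? no. So the claim is not a Restricted Incident.
Under rule 2: the loss was caused by a third party? yes; or the loss occurred outside the period of cover? yes. So the claim is a Senior Claim.
Under rule 8: the proximate cause is an insured peril? yes; and Senior Claim (rule 2)? yes. So the claim is a Tier I Damage.
Under rule 7: Restricted Incident (rule 13)? no; or Tier I Damage (rule 8)? yes. So the claim is a Tier II Loss.

Yes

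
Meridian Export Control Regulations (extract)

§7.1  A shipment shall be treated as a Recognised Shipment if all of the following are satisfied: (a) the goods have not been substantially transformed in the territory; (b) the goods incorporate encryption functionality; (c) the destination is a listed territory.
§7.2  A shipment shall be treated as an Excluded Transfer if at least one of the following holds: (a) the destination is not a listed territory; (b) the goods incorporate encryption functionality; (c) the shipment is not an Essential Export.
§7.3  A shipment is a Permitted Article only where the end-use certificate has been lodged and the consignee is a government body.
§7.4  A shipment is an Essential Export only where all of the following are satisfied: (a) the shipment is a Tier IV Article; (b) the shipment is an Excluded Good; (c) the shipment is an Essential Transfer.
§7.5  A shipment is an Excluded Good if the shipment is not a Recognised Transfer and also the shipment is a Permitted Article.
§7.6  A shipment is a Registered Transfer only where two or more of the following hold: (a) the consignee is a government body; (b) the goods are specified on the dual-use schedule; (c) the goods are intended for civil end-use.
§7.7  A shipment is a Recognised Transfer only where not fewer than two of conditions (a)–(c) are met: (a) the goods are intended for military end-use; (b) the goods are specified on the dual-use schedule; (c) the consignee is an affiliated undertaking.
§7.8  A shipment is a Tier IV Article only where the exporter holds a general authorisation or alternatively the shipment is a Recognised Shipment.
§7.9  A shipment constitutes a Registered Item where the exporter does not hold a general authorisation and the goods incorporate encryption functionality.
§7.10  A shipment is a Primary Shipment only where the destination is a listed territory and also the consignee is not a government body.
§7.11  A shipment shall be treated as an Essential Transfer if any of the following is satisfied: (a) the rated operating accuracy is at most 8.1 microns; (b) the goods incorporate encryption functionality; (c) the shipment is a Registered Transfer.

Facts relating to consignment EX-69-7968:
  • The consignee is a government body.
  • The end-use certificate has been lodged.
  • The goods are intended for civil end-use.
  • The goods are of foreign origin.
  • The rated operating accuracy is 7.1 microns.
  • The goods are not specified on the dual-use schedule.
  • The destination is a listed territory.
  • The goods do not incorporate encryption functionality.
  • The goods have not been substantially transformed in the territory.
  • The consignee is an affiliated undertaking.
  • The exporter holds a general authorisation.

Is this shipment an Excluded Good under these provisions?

§7.7 — Recognised Transfer: the goods are intended for military end-use? no; the goods are specified on the dual-use schedule? no; the consignee is an affiliated undertaking? yes — 1 of 3 hold (need ≥2) → not satisfied.
§7.3 — Permitted Article: [the end-use certificate has been lodged? yes] AND [the consignee is a government body? yes] → satisfied.
§7.5 — Excluded Good: [not a Recognised Transfer (§7.7)? yes] AND [Permitted Article (§7.3)? yes] → satisfied.

Yes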